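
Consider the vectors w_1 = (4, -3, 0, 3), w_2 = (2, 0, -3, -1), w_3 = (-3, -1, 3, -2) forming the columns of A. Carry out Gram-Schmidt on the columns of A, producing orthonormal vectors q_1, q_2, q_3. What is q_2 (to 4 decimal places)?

w_1 = (4, -3, 0, 3); ‖w_1‖ = 5.8310, so q_1 = (0.6860, -0.5145, 0.0000, 0.5145).
q_1·w_2 = 0.6860·2 + (-0.5145)·0 + 0.0000·(-3) + 0.5145·(-1) = 0.8575.
u_2 = w_2 − 0.8575·q_1 = (1.4118, 0.4412, -3.0000, -1.4412).
‖u_2‖ = 3.6421, so q_2 = (0.3876, 0.1211, -0.8237, -0.3957).

q_2 = (0.3876, 0.1211, -0.8237, -0.3957)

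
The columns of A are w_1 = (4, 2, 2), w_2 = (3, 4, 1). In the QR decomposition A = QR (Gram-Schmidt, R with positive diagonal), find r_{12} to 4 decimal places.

r_{12} = 4.4907

w_1 = (4, 2, 2); ‖w_1‖ = 4.8990, so q_1 = (0.8165, 0.4082, 0.4082).
r_{12} = q_1·w_2 = 4.4907.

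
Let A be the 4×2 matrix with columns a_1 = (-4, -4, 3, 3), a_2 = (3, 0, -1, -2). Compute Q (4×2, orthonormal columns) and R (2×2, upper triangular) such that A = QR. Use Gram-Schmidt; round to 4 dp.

q_1 = a_1/‖a_1‖ = (-4, -4, 3, 3)/7.0711 = (-0.5657, -0.5657, 0.4243, 0.4243).
r_{12} = q_1·a_2 = -2.9698.
u_2 = a_2 + 2.9698·q_1 = (1.3200, -1.6800, 0.2600, -0.7400).
‖u_2‖ = 2.2760, so q_2 = (0.5800, -0.7381, 0.1142, -0.3251).

Q = [[-0.5657, 0.5800], [-0.5657, -0.7381], [0.4243, 0.1142], [0.4243, -0.3251]], R = [[7.0711, -2.9698], [0.0000, 2.2760]]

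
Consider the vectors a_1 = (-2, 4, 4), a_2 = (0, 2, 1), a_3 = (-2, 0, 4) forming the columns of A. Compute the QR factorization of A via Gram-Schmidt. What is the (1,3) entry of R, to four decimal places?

r_{13} = 3.3333

a_1 = (-2, 4, 4); ‖a_1‖ = 6.0000, so e_1 = (-0.3333, 0.6667, 0.6667).
r_{13} = e_1·a_3 = 3.3333.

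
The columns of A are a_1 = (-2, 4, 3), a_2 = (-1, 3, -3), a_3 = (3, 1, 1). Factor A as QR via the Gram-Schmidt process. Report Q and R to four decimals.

Q = [[-0.3714, -0.1538, 0.9156], [0.7428, 0.5425, 0.3924], [0.5571, -0.8259, 0.0872]], R = [[5.3852, 0.9285, 0.1857], [0.0000, 4.2589, -0.7449], [0.0000, 0.0000, 3.2266]]

e_1 = a_1/‖a_1‖ = (-2, 4, 3)/5.3852 = (-0.3714, 0.7428, 0.5571).
r_{12} = e_1·a_2 = 0.9285.
u_2 = a_2 − 0.9285·e_1 = (-0.6552, 2.3103, -3.5172).
‖u_2‖ = 4.2589, so e_2 = (-0.1538, 0.5425, -0.8259).
r_{13} = e_1·a_3 = 0.1857; r_{23} = e_2·a_3 = -0.7449.
u_3 = a_3 − 0.1857·e_1 + 0.7449·e_2 = (2.9544, 1.2662, 0.2814).
‖u_3‖ = 3.2266, so e_3 = (0.9156, 0.3924, 0.0872).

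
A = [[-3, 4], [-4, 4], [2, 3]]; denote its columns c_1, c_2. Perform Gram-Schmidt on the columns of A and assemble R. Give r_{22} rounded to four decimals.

e_1 = c_1/‖c_1‖ = (-3, -4, 2)/5.3852 = (-0.5571, -0.7428, 0.3714).
r_{12} = e_1·c_2 = -4.0853.
u_2 = c_2 + 4.0853·e_1 = (1.7241, 0.9655, 4.5172).
r_{22} = ‖u_2‖ = 4.9306.

r_{22} = 4.9306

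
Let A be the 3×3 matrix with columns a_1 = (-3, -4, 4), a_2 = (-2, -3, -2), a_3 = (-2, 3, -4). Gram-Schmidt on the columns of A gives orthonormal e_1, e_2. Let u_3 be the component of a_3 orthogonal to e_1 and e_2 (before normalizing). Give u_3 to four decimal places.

e_1 = a_1/‖a_1‖ = (-3, -4, 4)/6.4031 = (-0.4685, -0.6247, 0.6247).
r_{12} = e_1·a_2 = 1.5617.
u_2 = a_2 − 1.5617·e_1 = (-1.2683, -2.0244, -2.9756).
‖u_2‖ = 3.8159, so e_2 = (-0.3324, -0.5305, -0.7798).
r_{13} = e_1·a_3 = -3.4358; r_{23} = e_2·a_3 = 2.1924.
u_3 = a_3 + 3.4358·e_1 − 2.1924·e_2 = (-2.8811, 2.0168, -0.1441).

u_3 = (-2.8811, 2.0168, -0.1441)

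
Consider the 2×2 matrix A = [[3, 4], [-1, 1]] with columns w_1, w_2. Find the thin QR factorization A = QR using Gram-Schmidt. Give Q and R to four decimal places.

e_1 = w_1/‖w_1‖ = (3, -1)/3.1623 = (0.9487, -0.3162).
r_{12} = e_1·w_2 = 3.4785.
u_2 = w_2 − 3.4785·e_1 = (0.7000, 2.1000).
‖u_2‖ = 2.2136, so e_2 = (0.3162, 0.9487).

Q = [[0.9487, 0.3162], [-0.3162, 0.9487]], R = [[3.1623, 3.4785], [0.0000, 2.2136]]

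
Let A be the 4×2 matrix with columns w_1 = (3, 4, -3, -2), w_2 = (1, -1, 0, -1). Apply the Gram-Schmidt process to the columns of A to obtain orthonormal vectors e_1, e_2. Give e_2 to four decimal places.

e_2 = (0.5341, -0.6409, 0.0458, -0.5494)

e_1 = w_1/‖w_1‖ = (3, 4, -3, -2)/6.1644 = (0.4867, 0.6489, -0.4867, -0.3244).
r_{12} = e_1·w_2 = 0.1622.
u_2 = w_2 − 0.1622·e_1 = (0.9211, -1.1053, 0.0789, -0.9474).
‖u_2‖ = 1.7244, so e_2 = (0.5341, -0.6409, 0.0458, -0.5494).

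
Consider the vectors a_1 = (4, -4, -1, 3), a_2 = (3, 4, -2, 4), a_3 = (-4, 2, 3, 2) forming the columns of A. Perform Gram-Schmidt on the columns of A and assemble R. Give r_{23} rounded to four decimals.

r_{23} = 0.4595

e_1 = a_1/‖a_1‖ = (4, -4, -1, 3)/6.4807 = (0.6172, -0.6172, -0.1543, 0.4629).
r_{12} = e_1·a_2 = 1.5430.
u_2 = a_2 − 1.5430·e_1 = (2.0476, 4.9524, -1.7619, 3.2857).
‖u_2‖ = 6.5283, so e_2 = (0.3137, 0.7586, -0.2699, 0.5033).
r_{23} = e_2·a_3 = 0.4595.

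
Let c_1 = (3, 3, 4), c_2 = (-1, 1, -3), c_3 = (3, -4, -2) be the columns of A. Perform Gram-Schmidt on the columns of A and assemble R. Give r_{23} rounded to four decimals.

e_1 = c_1/‖c_1‖ = (3, 3, 4)/5.8310 = (0.5145, 0.5145, 0.6860).
r_{12} = e_1·c_2 = -2.0580.
u_2 = c_2 + 2.0580·e_1 = (0.0588, 2.0588, -1.5882).
‖u_2‖ = 2.6009, so e_2 = (0.0226, 0.7916, -0.6106).
r_{23} = e_2·c_3 = -1.8772.

r_{23} = -1.8772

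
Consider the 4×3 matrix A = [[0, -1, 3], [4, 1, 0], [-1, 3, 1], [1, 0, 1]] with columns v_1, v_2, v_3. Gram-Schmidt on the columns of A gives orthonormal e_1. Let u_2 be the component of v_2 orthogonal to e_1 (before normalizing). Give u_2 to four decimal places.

e_1 = v_1/‖v_1‖ = (0, 4, -1, 1)/4.2426 = (0.0000, 0.9428, -0.2357, 0.2357).
r_{12} = e_1·v_2 = 0.2357.
u_2 = v_2 − 0.2357·e_1 = (-1.0000, 0.7778, 3.0556, -0.0556).

u_2 = (-1.0000, 0.7778, 3.0556, -0.0556)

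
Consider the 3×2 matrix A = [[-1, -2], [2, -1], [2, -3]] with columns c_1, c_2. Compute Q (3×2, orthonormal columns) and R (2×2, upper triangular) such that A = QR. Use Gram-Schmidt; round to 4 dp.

c_1 = (-1, 2, 2); ‖c_1‖ = 3.0000, so e_1 = (-0.3333, 0.6667, 0.6667).
e_1·c_2 = (-0.3333)·(-2) + 0.6667·(-1) + 0.6667·(-3) = -2.0000.
u_2 = c_2 + 2.0000·e_1 = (-2.6667, 0.3333, -1.6667).
‖u_2‖ = 3.1623, so e_2 = (-0.8433, 0.1054, -0.5270).

Q = [[-0.3333, -0.8433], [0.6667, 0.1054], [0.6667, -0.5270]], R = [[3.0000, -2.0000], [0.0000, 3.1623]]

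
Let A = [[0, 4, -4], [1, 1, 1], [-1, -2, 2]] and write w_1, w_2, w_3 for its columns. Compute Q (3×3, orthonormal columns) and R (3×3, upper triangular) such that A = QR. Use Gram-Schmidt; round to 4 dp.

Q = [[0.0000, 0.9847, 0.1741], [0.7071, -0.1231, 0.6963], [-0.7071, -0.1231, 0.6963]], R = [[1.4142, 2.1213, -0.7071], [0.0000, 4.0620, -4.3082], [0.0000, 0.0000, 1.3926]]

w_1 = (0, 1, -1); ‖w_1‖ = 1.4142, so e_1 = (0.0000, 0.7071, -0.7071).
e_1·w_2 = 0.0000·4 + 0.7071·1 + (-0.7071)·(-2) = 2.1213.
u_2 = w_2 − 2.1213·e_1 = (4.0000, -0.5000, -0.5000).
‖u_2‖ = 4.0620, so e_2 = (0.9847, -0.1231, -0.1231).
e_1·w_3 = 0.0000·(-4) + 0.7071·1 + (-0.7071)·2 = -0.7071; e_2·w_3 = 0.9847·(-4) + (-0.1231)·1 + (-0.1231)·2 = -4.3082.
u_3 = w_3 + 0.7071·e_1 + 4.3082·e_2 = (0.2424, 0.9697, 0.9697).
‖u_3‖ = 1.3926, so e_3 = (0.1741, 0.6963, 0.6963).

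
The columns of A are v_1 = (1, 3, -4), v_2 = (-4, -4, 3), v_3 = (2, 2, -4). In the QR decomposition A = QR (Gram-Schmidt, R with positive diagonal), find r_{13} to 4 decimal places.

e_1 = v_1/‖v_1‖ = (1, 3, -4)/5.0990 = (0.1961, 0.5883, -0.7845).
r_{13} = e_1·v_3 = 4.7068.

r_{13} = 4.7068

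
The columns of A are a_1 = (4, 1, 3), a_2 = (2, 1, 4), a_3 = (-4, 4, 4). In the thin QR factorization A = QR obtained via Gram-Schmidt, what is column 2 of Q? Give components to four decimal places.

a_1 = (4, 1, 3); ‖a_1‖ = 5.0990, so q_1 = (0.7845, 0.1961, 0.5883).
q_1·a_2 = 0.7845·2 + 0.1961·1 + 0.5883·4 = 4.1184.
u_2 = a_2 − 4.1184·q_1 = (-1.2308, 0.1923, 1.5769).
‖u_2‖ = 2.0096, so q_2 = (-0.6124, 0.0957, 0.7847).

q_2 = (-0.6124, 0.0957, 0.7847)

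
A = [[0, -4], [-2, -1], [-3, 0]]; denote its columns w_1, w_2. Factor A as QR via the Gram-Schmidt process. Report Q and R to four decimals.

Q = [[0.0000, -0.9790], [-0.5547, -0.1694], [-0.8321, 0.1130]], R = [[3.6056, 0.5547], [0.0000, 4.0856]]

e_1 = w_1/‖w_1‖ = (0, -2, -3)/3.6056 = (0.0000, -0.5547, -0.8321).
r_{12} = e_1·w_2 = 0.5547.
u_2 = w_2 − 0.5547·e_1 = (-4.0000, -0.6923, 0.4615).
‖u_2‖ = 4.0856, so e_2 = (-0.9790, -0.1694, 0.1130).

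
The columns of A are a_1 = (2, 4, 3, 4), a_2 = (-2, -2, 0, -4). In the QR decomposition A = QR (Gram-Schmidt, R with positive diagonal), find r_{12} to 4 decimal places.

r_{12} = -4.1740

a_1 = (2, 4, 3, 4); ‖a_1‖ = 6.7082, so q_1 = (0.2981, 0.5963, 0.4472, 0.5963).
r_{12} = q_1·a_2 = -4.1740.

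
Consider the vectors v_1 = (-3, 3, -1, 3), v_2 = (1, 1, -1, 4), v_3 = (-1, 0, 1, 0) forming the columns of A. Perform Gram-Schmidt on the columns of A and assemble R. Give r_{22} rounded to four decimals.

e_1 = v_1/‖v_1‖ = (-3, 3, -1, 3)/5.2915 = (-0.5669, 0.5669, -0.1890, 0.5669).
r_{12} = e_1·v_2 = 2.4568.
u_2 = v_2 − 2.4568·e_1 = (2.3929, -0.3929, -0.5357, 2.6071).
r_{22} = ‖u_2‖ = 3.6006.

r_{22} = 3.6006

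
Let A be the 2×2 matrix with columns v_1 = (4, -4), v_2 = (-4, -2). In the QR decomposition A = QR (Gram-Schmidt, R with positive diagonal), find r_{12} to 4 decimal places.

v_1 = (4, -4); ‖v_1‖ = 5.6569, so q_1 = (0.7071, -0.7071).
r_{12} = q_1·v_2 = -1.4142.

r_{12} = -1.4142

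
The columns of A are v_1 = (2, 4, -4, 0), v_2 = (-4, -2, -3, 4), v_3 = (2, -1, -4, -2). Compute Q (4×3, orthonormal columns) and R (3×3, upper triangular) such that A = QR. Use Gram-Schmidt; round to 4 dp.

Q = [[0.3333, -0.5660, 0.2583], [0.6667, -0.2330, -0.6586], [-0.6667, -0.5160, -0.5295], [0.0000, 0.5993, -0.4682]], R = [[6.0000, -0.6667, 2.6667], [0.0000, 6.6750, -0.0333], [0.0000, 0.0000, 4.2294]]

q_1 = v_1/‖v_1‖ = (2, 4, -4, 0)/6.0000 = (0.3333, 0.6667, -0.6667, 0.0000).
r_{12} = q_1·v_2 = -0.6667.
u_2 = v_2 + 0.6667·q_1 = (-3.7778, -1.5556, -3.4444, 4.0000).
‖u_2‖ = 6.6750, so q_2 = (-0.5660, -0.2330, -0.5160, 0.5993).
r_{13} = q_1·v_3 = 2.6667; r_{23} = q_2·v_3 = -0.0333.
u_3 = v_3 − 2.6667·q_1 + 0.0333·q_2 = (1.0923, -2.7855, -2.2394, -1.9800).
‖u_3‖ = 4.2294, so q_3 = (0.2583, -0.6586, -0.5295, -0.4682).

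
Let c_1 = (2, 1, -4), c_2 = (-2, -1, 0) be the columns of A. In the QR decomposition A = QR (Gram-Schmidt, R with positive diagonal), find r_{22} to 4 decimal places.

r_{22} = 1.9518

e_1 = c_1/‖c_1‖ = (2, 1, -4)/4.5826 = (0.4364, 0.2182, -0.8729).
r_{12} = e_1·c_2 = -1.0911.
u_2 = c_2 + 1.0911·e_1 = (-1.5238, -0.7619, -0.9524).
r_{22} = ‖u_2‖ = 1.9518.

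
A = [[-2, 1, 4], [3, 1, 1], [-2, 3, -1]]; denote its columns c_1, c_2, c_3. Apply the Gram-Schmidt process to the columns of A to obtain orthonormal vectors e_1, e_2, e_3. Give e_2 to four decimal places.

e_1 = c_1/‖c_1‖ = (-2, 3, -2)/4.1231 = (-0.4851, 0.7276, -0.4851).
r_{12} = e_1·c_2 = -1.2127.
u_2 = c_2 + 1.2127·e_1 = (0.4118, 1.8824, 2.4118).
‖u_2‖ = 3.0870, so e_2 = (0.1334, 0.6098, 0.7813).

e_2 = (0.1334, 0.6098, 0.7813)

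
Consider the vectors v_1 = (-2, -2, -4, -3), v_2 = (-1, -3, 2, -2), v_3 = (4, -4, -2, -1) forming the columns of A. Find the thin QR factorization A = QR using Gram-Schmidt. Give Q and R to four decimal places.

Q = [[-0.3482, -0.1548, 0.8465], [-0.3482, -0.6411, -0.4761], [-0.6963, 0.6632, -0.2305], [-0.5222, -0.3537, 0.0605]], R = [[5.7446, 1.0445, 1.9149], [0.0000, 4.1121, 0.9727], [0.0000, 0.0000, 5.6910]]

v_1 = (-2, -2, -4, -3); ‖v_1‖ = 5.7446, so e_1 = (-0.3482, -0.3482, -0.6963, -0.5222).
e_1·v_2 = (-0.3482)·(-1) + (-0.3482)·(-3) + (-0.6963)·2 + (-0.5222)·(-2) = 1.0445.
u_2 = v_2 − 1.0445·e_1 = (-0.6364, -2.6364, 2.7273, -1.4545).
‖u_2‖ = 4.1121, so e_2 = (-0.1548, -0.6411, 0.6632, -0.3537).
e_1·v_3 = (-0.3482)·4 + (-0.3482)·(-4) + (-0.6963)·(-2) + (-0.5222)·(-1) = 1.9149; e_2·v_3 = (-0.1548)·4 + (-0.6411)·(-4) + 0.6632·(-2) + (-0.3537)·(-1) = 0.9727.
u_3 = v_3 − 1.9149·e_1 − 0.9727·e_2 = (4.8172, -2.7097, -1.3118, 0.3441).
‖u_3‖ = 5.6910, so e_3 = (0.8465, -0.4761, -0.2305, 0.0605).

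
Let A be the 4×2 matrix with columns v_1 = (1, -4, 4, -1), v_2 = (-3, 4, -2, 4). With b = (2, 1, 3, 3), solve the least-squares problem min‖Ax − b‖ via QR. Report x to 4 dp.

v_1 = (1, -4, 4, -1); ‖v_1‖ = 5.8310, so q_1 = (0.1715, -0.6860, 0.6860, -0.1715).
q_1·v_2 = 0.1715·(-3) + (-0.6860)·4 + 0.6860·(-2) + (-0.1715)·4 = -5.3165.
u_2 = v_2 + 5.3165·q_1 = (-2.0882, 0.3529, 1.6471, 3.0882).
‖u_2‖ = 4.0909, so q_2 = (-0.5105, 0.0863, 0.4026, 0.7549).
Qᵀb = (1.2005, 2.5379).
Back-substitute: x_2 = 2.5379/4.0909 = 0.6204.
x_1 = (1.2005 + 5.3165·0.6204)/5.8310 = 0.7715.

x = (0.7715, 0.6204)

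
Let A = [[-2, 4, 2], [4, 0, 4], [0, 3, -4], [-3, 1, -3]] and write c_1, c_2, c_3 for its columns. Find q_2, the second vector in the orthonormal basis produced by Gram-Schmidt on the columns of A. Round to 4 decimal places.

q_1 = c_1/‖c_1‖ = (-2, 4, 0, -3)/5.3852 = (-0.3714, 0.7428, 0.0000, -0.5571).
r_{12} = q_1·c_2 = -2.0426.
u_2 = c_2 + 2.0426·q_1 = (3.2414, 1.5172, 3.0000, -0.1379).
‖u_2‖ = 4.6720, so q_2 = (0.6938, 0.3248, 0.6421, -0.0295).

q_2 = (0.6938, 0.3248, 0.6421, -0.0295)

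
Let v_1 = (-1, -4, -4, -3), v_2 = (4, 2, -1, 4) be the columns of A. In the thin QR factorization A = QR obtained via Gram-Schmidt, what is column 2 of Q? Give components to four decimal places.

q_2 = (0.6723, 0.0182, -0.5542, 0.4906)

v_1 = (-1, -4, -4, -3); ‖v_1‖ = 6.4807, so q_1 = (-0.1543, -0.6172, -0.6172, -0.4629).
q_1·v_2 = (-0.1543)·4 + (-0.6172)·2 + (-0.6172)·(-1) + (-0.4629)·4 = -3.0861.
u_2 = v_2 + 3.0861·q_1 = (3.5238, 0.0952, -2.9048, 2.5714).
‖u_2‖ = 5.2418, so q_2 = (0.6723, 0.0182, -0.5542, 0.4906).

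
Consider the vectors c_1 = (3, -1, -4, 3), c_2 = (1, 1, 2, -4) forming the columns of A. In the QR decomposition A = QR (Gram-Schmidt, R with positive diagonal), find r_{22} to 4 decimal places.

r_{22} = 3.5697

e_1 = c_1/‖c_1‖ = (3, -1, -4, 3)/5.9161 = (0.5071, -0.1690, -0.6761, 0.5071).
r_{12} = e_1·c_2 = -3.0426.
u_2 = c_2 + 3.0426·e_1 = (2.5429, 0.4857, -0.0571, -2.4571).
r_{22} = ‖u_2‖ = 3.5697.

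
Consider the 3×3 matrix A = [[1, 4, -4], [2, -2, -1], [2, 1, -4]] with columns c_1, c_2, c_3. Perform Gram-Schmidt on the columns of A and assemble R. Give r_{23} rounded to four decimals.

r_{23} = -3.2840

c_1 = (1, 2, 2); ‖c_1‖ = 3.0000, so q_1 = (0.3333, 0.6667, 0.6667).
q_1·c_2 = 0.3333·4 + 0.6667·(-2) + 0.6667·1 = 0.6667.
u_2 = c_2 − 0.6667·q_1 = (3.7778, -2.4444, 0.5556).
‖u_2‖ = 4.5338, so q_2 = (0.8332, -0.5392, 0.1225).
r_{23} = q_2·c_3 = -3.2840.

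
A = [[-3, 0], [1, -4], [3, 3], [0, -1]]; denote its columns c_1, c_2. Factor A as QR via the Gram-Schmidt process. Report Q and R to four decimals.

Q = [[-0.6882, 0.1589], [0.2294, -0.8581], [0.6882, 0.4449], [0.0000, -0.2013]], R = [[4.3589, 1.1471], [0.0000, 4.9683]]

q_1 = c_1/‖c_1‖ = (-3, 1, 3, 0)/4.3589 = (-0.6882, 0.2294, 0.6882, 0.0000).
r_{12} = q_1·c_2 = 1.1471.
u_2 = c_2 − 1.1471·q_1 = (0.7895, -4.2632, 2.2105, -1.0000).
‖u_2‖ = 4.9683, so q_2 = (0.1589, -0.8581, 0.4449, -0.2013).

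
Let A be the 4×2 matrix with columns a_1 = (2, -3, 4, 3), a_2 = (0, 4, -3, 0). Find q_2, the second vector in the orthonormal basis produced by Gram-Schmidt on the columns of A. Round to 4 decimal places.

q_2 = (0.4026, 0.6711, -0.1510, 0.6040)

a_1 = (2, -3, 4, 3); ‖a_1‖ = 6.1644, so q_1 = (0.3244, -0.4867, 0.6489, 0.4867).
q_1·a_2 = 0.3244·0 + (-0.4867)·4 + 0.6489·(-3) + 0.4867·0 = -3.8933.
u_2 = a_2 + 3.8933·q_1 = (1.2632, 2.1053, -0.4737, 1.8947).
‖u_2‖ = 3.1372, so q_2 = (0.4026, 0.6711, -0.1510, 0.6040).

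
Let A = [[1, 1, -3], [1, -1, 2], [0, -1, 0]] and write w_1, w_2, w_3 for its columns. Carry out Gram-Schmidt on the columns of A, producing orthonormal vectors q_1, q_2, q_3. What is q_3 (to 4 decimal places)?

q_3 = (-0.4082, 0.4082, -0.8165)

q_1 = w_1/‖w_1‖ = (1, 1, 0)/1.4142 = (0.7071, 0.7071, 0.0000).
r_{12} = q_1·w_2 = 0.0000.
u_2 = w_2 + 0.0000·q_1 = (1.0000, -1.0000, -1.0000).
‖u_2‖ = 1.7321, so q_2 = (0.5774, -0.5774, -0.5774).
r_{13} = q_1·w_3 = -0.7071; r_{23} = q_2·w_3 = -2.8868.
u_3 = w_3 + 0.7071·q_1 + 2.8868·q_2 = (-0.8333, 0.8333, -1.6667).
‖u_3‖ = 2.0412, so q_3 = (-0.4082, 0.4082, -0.8165).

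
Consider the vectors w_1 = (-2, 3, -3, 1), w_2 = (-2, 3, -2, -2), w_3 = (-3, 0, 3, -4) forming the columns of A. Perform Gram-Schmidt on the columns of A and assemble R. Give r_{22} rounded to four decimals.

r_{22} = 2.9043

q_1 = w_1/‖w_1‖ = (-2, 3, -3, 1)/4.7958 = (-0.4170, 0.6255, -0.6255, 0.2085).
r_{12} = q_1·w_2 = 3.5447.
u_2 = w_2 − 3.5447·q_1 = (-0.5217, 0.7826, 0.2174, -2.7391).
r_{22} = ‖u_2‖ = 2.9043.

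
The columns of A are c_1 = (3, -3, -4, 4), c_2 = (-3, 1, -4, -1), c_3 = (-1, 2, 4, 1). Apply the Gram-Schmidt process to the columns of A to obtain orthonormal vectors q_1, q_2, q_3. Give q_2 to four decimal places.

q_2 = (-0.5774, 0.1925, -0.7698, -0.1925)

c_1 = (3, -3, -4, 4); ‖c_1‖ = 7.0711, so q_1 = (0.4243, -0.4243, -0.5657, 0.5657).
q_1·c_2 = 0.4243·(-3) + (-0.4243)·1 + (-0.5657)·(-4) + 0.5657·(-1) = 0.0000.
u_2 = c_2 + 0.0000·q_1 = (-3.0000, 1.0000, -4.0000, -1.0000).
‖u_2‖ = 5.1962, so q_2 = (-0.5774, 0.1925, -0.7698, -0.1925).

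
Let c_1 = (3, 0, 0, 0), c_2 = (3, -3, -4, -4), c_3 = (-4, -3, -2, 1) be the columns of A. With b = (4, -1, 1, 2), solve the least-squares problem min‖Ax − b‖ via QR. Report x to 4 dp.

x = (2.5309, -0.4074, 0.5926)

c_1 = (3, 0, 0, 0); ‖c_1‖ = 3.0000, so q_1 = (1.0000, 0.0000, 0.0000, 0.0000).
q_1·c_2 = 1.0000·3 + 0.0000·(-3) + 0.0000·(-4) + 0.0000·(-4) = 3.0000.
u_2 = c_2 − 3.0000·q_1 = (0.0000, -3.0000, -4.0000, -4.0000).
‖u_2‖ = 6.4031, so q_2 = (0.0000, -0.4685, -0.6247, -0.6247).
q_1·c_3 = 1.0000·(-4) + 0.0000·(-3) + 0.0000·(-2) + 0.0000·1 = -4.0000; q_2·c_3 = 0.0000·(-4) + (-0.4685)·(-3) + (-0.6247)·(-2) + (-0.6247)·1 = 2.0303.
u_3 = c_3 + 4.0000·q_1 − 2.0303·q_2 = (0.0000, -2.0488, -0.7317, 2.2683).
‖u_3‖ = 3.1429, so q_3 = (0.0000, -0.6519, -0.2328, 0.7217).
Qᵀb = (4.0000, -1.4056, 1.8625).
Back-substitute: x_3 = 1.8625/3.1429 = 0.5926.
x_2 = (-1.4056 − 2.0303·0.5926)/6.4031 = -0.4074.
x_1 = (4.0000 − 3.0000·(-0.4074) + 4.0000·0.5926)/3.0000 = 2.5309.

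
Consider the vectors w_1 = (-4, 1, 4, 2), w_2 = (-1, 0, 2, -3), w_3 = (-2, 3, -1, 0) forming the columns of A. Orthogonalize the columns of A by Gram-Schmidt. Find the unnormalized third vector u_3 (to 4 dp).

w_1 = (-4, 1, 4, 2); ‖w_1‖ = 6.0828, so q_1 = (-0.6576, 0.1644, 0.6576, 0.3288).
q_1·w_2 = (-0.6576)·(-1) + 0.1644·0 + 0.6576·2 + 0.3288·(-3) = 0.9864.
u_2 = w_2 − 0.9864·q_1 = (-0.3514, -0.1622, 1.3514, -3.3243).
‖u_2‖ = 3.6093, so q_2 = (-0.0973, -0.0449, 0.3744, -0.9210).
q_1·w_3 = (-0.6576)·(-2) + 0.1644·3 + 0.6576·(-1) + 0.3288·0 = 1.1508; q_2·w_3 = (-0.0973)·(-2) + (-0.0449)·3 + 0.3744·(-1) + (-0.9210)·0 = -0.3145.
u_3 = w_3 − 1.1508·q_1 + 0.3145·q_2 = (-1.2739, 2.7967, -1.6390, -0.6680).

u_3 = (-1.2739, 2.7967, -1.6390, -0.6680)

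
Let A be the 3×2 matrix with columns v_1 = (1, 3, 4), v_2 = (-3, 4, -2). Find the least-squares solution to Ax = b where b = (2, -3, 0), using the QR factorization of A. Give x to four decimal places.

x = (-0.2457, -0.6122)

v_1 = (1, 3, 4); ‖v_1‖ = 5.0990, so q_1 = (0.1961, 0.5883, 0.7845).
q_1·v_2 = 0.1961·(-3) + 0.5883·4 + 0.7845·(-2) = 0.1961.
u_2 = v_2 − 0.1961·q_1 = (-3.0385, 3.8846, -2.1538).
‖u_2‖ = 5.3816, so q_2 = (-0.5646, 0.7218, -0.4002).
Qᵀb = (-1.3728, -3.2947).
Back-substitute: x_2 = -3.2947/5.3816 = -0.6122.
x_1 = (-1.3728 − 0.1961·(-0.6122))/5.0990 = -0.2457.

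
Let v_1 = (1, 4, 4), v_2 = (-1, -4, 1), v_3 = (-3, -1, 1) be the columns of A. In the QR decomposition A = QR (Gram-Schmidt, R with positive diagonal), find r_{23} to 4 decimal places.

r_{23} = 1.8999

e_1 = v_1/‖v_1‖ = (1, 4, 4)/5.7446 = (0.1741, 0.6963, 0.6963).
r_{12} = e_1·v_2 = -2.2630.
u_2 = v_2 + 2.2630·e_1 = (-0.6061, -2.4242, 2.5758).
‖u_2‖ = 3.5887, so e_2 = (-0.1689, -0.6755, 0.7177).
r_{23} = e_2·v_3 = 1.8999.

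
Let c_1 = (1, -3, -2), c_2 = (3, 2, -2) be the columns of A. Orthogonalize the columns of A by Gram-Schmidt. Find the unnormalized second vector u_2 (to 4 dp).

c_1 = (1, -3, -2); ‖c_1‖ = 3.7417, so e_1 = (0.2673, -0.8018, -0.5345).
e_1·c_2 = 0.2673·3 + (-0.8018)·2 + (-0.5345)·(-2) = 0.2673.
u_2 = c_2 − 0.2673·e_1 = (2.9286, 2.2143, -1.8571).

u_2 = (2.9286, 2.2143, -1.8571)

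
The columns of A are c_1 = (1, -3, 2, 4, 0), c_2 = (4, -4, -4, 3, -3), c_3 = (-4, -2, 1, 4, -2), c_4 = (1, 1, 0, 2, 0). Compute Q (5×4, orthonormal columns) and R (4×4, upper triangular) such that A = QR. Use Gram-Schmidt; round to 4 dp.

c_1 = (1, -3, 2, 4, 0); ‖c_1‖ = 5.4772, so e_1 = (0.1826, -0.5477, 0.3651, 0.7303, 0.0000).
e_1·c_2 = 0.1826·4 + (-0.5477)·(-4) + 0.3651·(-4) + 0.7303·3 + 0.0000·(-3) = 3.6515.
u_2 = c_2 − 3.6515·e_1 = (3.3333, -2.0000, -5.3333, 0.3333, -3.0000).
‖u_2‖ = 7.2572, so e_2 = (0.4593, -0.2756, -0.7349, 0.0459, -0.4134).
e_1·c_3 = 0.1826·(-4) + (-0.5477)·(-2) + 0.3651·1 + 0.7303·4 + 0.0000·(-2) = 3.6515; e_2·c_3 = 0.4593·(-4) + (-0.2756)·(-2) + (-0.7349)·1 + 0.0459·4 + (-0.4134)·(-2) = -1.0105.
u_3 = c_3 − 3.6515·e_1 + 1.0105·e_2 = (-4.2025, -0.2785, -1.0759, 1.3797, -2.4177).
‖u_3‖ = 5.1619, so e_3 = (-0.8141, -0.0539, -0.2084, 0.2673, -0.4684).
e_1·c_4 = 0.1826·1 + (-0.5477)·1 + 0.3651·0 + 0.7303·2 + 0.0000·0 = 1.0954; e_2·c_4 = 0.4593·1 + (-0.2756)·1 + (-0.7349)·0 + 0.0459·2 + (-0.4134)·0 = 0.2756; e_3·c_4 = (-0.8141)·1 + (-0.0539)·1 + (-0.2084)·0 + 0.2673·2 + (-0.4684)·0 = -0.3335.
u_4 = c_4 − 1.0954·e_1 − 0.2756·e_2 + 0.3335·e_3 = (0.4019, 1.6580, -0.2670, 1.2765, -0.0423).
‖u_4‖ = 2.1477, so e_4 = (0.1871, 0.7720, -0.1243, 0.5943, -0.0197).

Q = [[0.1826, 0.4593, -0.8141, 0.1871], [-0.5477, -0.2756, -0.0539, 0.7720], [0.3651, -0.7349, -0.2084, -0.1243], [0.7303, 0.0459, 0.2673, 0.5943], [0.0000, -0.4134, -0.4684, -0.0197]], R = [[5.4772, 3.6515, 3.6515, 1.0954], [0.0000, 7.2572, -1.0105, 0.2756], [0.0000, 0.0000, 5.1619, -0.3335], [0.0000, 0.0000, 0.0000, 2.1477]]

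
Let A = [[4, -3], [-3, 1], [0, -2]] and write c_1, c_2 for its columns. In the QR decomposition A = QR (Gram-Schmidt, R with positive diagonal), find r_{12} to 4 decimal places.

c_1 = (4, -3, 0); ‖c_1‖ = 5.0000, so q_1 = (0.8000, -0.6000, 0.0000).
r_{12} = q_1·c_2 = -3.0000.

r_{12} = -3.0000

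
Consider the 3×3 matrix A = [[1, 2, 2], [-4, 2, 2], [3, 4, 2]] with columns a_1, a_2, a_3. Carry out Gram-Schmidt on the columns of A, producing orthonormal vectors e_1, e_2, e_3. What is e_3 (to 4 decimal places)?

e_1 = a_1/‖a_1‖ = (1, -4, 3)/5.0990 = (0.1961, -0.7845, 0.5883).
r_{12} = e_1·a_2 = 1.1767.
u_2 = a_2 − 1.1767·e_1 = (1.7692, 2.9231, 3.3077).
‖u_2‖ = 4.7556, so e_2 = (0.3720, 0.6147, 0.6955).
r_{13} = e_1·a_3 = 0.0000; r_{23} = e_2·a_3 = 3.3645.
u_3 = a_3 + 0.0000·e_1 − 3.3645·e_2 = (0.7483, -0.0680, -0.3401).
‖u_3‖ = 0.8248, so e_3 = (0.9073, -0.0825, -0.4124).

e_3 = (0.9073, -0.0825, -0.4124)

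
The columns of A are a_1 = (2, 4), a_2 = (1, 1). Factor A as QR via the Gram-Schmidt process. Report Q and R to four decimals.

q_1 = a_1/‖a_1‖ = (2, 4)/4.4721 = (0.4472, 0.8944).
r_{12} = q_1·a_2 = 1.3416.
u_2 = a_2 − 1.3416·q_1 = (0.4000, -0.2000).
‖u_2‖ = 0.4472, so q_2 = (0.8944, -0.4472).

Q = [[0.4472, 0.8944], [0.8944, -0.4472]], R = [[4.4721, 1.3416], [0.0000, 0.4472]]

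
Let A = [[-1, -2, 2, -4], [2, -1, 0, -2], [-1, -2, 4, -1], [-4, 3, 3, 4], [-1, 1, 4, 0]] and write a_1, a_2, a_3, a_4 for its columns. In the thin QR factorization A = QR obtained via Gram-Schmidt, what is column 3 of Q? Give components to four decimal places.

q_3 = (-0.1618, 0.4519, 0.3183, -0.0175, 0.8173)

q_1 = a_1/‖a_1‖ = (-1, 2, -1, -4, -1)/4.7958 = (-0.2085, 0.4170, -0.2085, -0.8341, -0.2085).
r_{12} = q_1·a_2 = -2.2937.
u_2 = a_2 + 2.2937·q_1 = (-2.4783, -0.0435, -2.4783, 1.0870, 0.5217).
‖u_2‖ = 3.7066, so q_2 = (-0.6686, -0.0117, -0.6686, 0.2932, 0.1408).
r_{13} = q_1·a_3 = -4.5873; r_{23} = q_2·a_3 = -2.5688.
u_3 = a_3 + 4.5873·q_1 + 2.5688·q_2 = (-0.6741, 1.8829, 1.3259, -0.0728, 3.4051).
‖u_3‖ = 4.1662, so q_3 = (-0.1618, 0.4519, 0.3183, -0.0175, 0.8173).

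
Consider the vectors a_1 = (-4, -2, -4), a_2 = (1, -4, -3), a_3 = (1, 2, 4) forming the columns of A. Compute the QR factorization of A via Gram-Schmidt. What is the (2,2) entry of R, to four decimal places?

r_{22} = 4.3461

a_1 = (-4, -2, -4); ‖a_1‖ = 6.0000, so q_1 = (-0.6667, -0.3333, -0.6667).
q_1·a_2 = (-0.6667)·1 + (-0.3333)·(-4) + (-0.6667)·(-3) = 2.6667.
u_2 = a_2 − 2.6667·q_1 = (2.7778, -3.1111, -1.2222).
r_{22} = ‖u_2‖ = 4.3461.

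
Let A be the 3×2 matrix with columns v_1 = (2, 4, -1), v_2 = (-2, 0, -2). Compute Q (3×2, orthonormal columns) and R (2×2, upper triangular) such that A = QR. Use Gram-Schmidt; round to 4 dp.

q_1 = v_1/‖v_1‖ = (2, 4, -1)/4.5826 = (0.4364, 0.8729, -0.2182).
r_{12} = q_1·v_2 = -0.4364.
u_2 = v_2 + 0.4364·q_1 = (-1.8095, 0.3810, -2.0952).
‖u_2‖ = 2.7946, so q_2 = (-0.6475, 0.1363, -0.7498).

Q = [[0.4364, -0.6475], [0.8729, 0.1363], [-0.2182, -0.7498]], R = [[4.5826, -0.4364], [0.0000, 2.7946]]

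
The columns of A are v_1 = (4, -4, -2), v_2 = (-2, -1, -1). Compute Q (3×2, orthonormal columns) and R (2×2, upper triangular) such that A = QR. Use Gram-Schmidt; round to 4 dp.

v_1 = (4, -4, -2); ‖v_1‖ = 6.0000, so e_1 = (0.6667, -0.6667, -0.3333).
e_1·v_2 = 0.6667·(-2) + (-0.6667)·(-1) + (-0.3333)·(-1) = -0.3333.
u_2 = v_2 + 0.3333·e_1 = (-1.7778, -1.2222, -1.1111).
‖u_2‖ = 2.4267, so e_2 = (-0.7326, -0.5037, -0.4579).

Q = [[0.6667, -0.7326], [-0.6667, -0.5037], [-0.3333, -0.4579]], R = [[6.0000, -0.3333], [0.0000, 2.4267]]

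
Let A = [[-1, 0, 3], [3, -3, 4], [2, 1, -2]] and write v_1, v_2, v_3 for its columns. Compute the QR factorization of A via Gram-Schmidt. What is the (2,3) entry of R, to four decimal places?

r_{23} = -4.5107

v_1 = (-1, 3, 2); ‖v_1‖ = 3.7417, so q_1 = (-0.2673, 0.8018, 0.5345).
q_1·v_2 = (-0.2673)·0 + 0.8018·(-3) + 0.5345·1 = -1.8708.
u_2 = v_2 + 1.8708·q_1 = (-0.5000, -1.5000, 2.0000).
‖u_2‖ = 2.5495, so q_2 = (-0.1961, -0.5883, 0.7845).
r_{23} = q_2·v_3 = -4.5107.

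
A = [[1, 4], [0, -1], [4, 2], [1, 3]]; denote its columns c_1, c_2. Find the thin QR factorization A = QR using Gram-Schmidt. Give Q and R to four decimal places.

e_1 = c_1/‖c_1‖ = (1, 0, 4, 1)/4.2426 = (0.2357, 0.0000, 0.9428, 0.2357).
r_{12} = e_1·c_2 = 3.5355.
u_2 = c_2 − 3.5355·e_1 = (3.1667, -1.0000, -1.3333, 2.1667).
‖u_2‖ = 4.1833, so e_2 = (0.7570, -0.2390, -0.3187, 0.5179).

Q = [[0.2357, 0.7570], [0.0000, -0.2390], [0.9428, -0.3187], [0.2357, 0.5179]], R = [[4.2426, 3.5355], [0.0000, 4.1833]]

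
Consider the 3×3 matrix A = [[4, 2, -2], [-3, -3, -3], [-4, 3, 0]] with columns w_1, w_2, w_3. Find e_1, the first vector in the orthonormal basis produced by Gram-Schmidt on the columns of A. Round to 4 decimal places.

e_1 = (0.6247, -0.4685, -0.6247)

w_1 = (4, -3, -4); ‖w_1‖ = 6.4031, so e_1 = (0.6247, -0.4685, -0.6247).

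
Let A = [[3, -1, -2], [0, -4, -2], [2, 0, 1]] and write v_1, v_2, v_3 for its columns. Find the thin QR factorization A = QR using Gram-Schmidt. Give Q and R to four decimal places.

Q = [[0.8321, -0.0762, -0.5494], [0.0000, -0.9905, 0.1374], [0.5547, 0.1143, 0.8242]], R = [[3.6056, -0.8321, -1.1094], [0.0000, 4.0383, 2.2477], [0.0000, 0.0000, 1.6483]]

q_1 = v_1/‖v_1‖ = (3, 0, 2)/3.6056 = (0.8321, 0.0000, 0.5547).
r_{12} = q_1·v_2 = -0.8321.
u_2 = v_2 + 0.8321·q_1 = (-0.3077, -4.0000, 0.4615).
‖u_2‖ = 4.0383, so q_2 = (-0.0762, -0.9905, 0.1143).
r_{13} = q_1·v_3 = -1.1094; r_{23} = q_2·v_3 = 2.2477.
u_3 = v_3 + 1.1094·q_1 − 2.2477·q_2 = (-0.9057, 0.2264, 1.3585).
‖u_3‖ = 1.6483, so q_3 = (-0.5494, 0.1374, 0.8242).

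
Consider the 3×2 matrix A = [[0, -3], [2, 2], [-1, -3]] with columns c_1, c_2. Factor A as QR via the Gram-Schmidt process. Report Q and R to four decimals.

Q = [[0.0000, -0.8589], [0.8944, -0.2290], [-0.4472, -0.4581]], R = [[2.2361, 3.1305], [0.0000, 3.4928]]

c_1 = (0, 2, -1); ‖c_1‖ = 2.2361, so q_1 = (0.0000, 0.8944, -0.4472).
q_1·c_2 = 0.0000·(-3) + 0.8944·2 + (-0.4472)·(-3) = 3.1305.
u_2 = c_2 − 3.1305·q_1 = (-3.0000, -0.8000, -1.6000).
‖u_2‖ = 3.4928, so q_2 = (-0.8589, -0.2290, -0.4581).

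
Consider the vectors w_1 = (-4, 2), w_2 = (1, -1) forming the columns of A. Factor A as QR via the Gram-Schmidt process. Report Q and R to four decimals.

Q = [[-0.8944, -0.4472], [0.4472, -0.8944]], R = [[4.4721, -1.3416], [0.0000, 0.4472]]

w_1 = (-4, 2); ‖w_1‖ = 4.4721, so e_1 = (-0.8944, 0.4472).
e_1·w_2 = (-0.8944)·1 + 0.4472·(-1) = -1.3416.
u_2 = w_2 + 1.3416·e_1 = (-0.2000, -0.4000).
‖u_2‖ = 0.4472, so e_2 = (-0.4472, -0.8944).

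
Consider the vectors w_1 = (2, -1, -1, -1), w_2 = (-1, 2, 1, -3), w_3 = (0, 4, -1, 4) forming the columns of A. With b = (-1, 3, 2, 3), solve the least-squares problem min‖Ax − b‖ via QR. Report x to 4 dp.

e_1 = w_1/‖w_1‖ = (2, -1, -1, -1)/2.6458 = (0.7559, -0.3780, -0.3780, -0.3780).
r_{12} = e_1·w_2 = -0.7559.
u_2 = w_2 + 0.7559·e_1 = (-0.4286, 1.7143, 0.7143, -3.2857).
‖u_2‖ = 3.7985, so e_2 = (-0.1128, 0.4513, 0.1880, -0.8650).
r_{13} = e_1·w_3 = -2.6458; r_{23} = e_2·w_3 = -1.8428.
u_3 = w_3 + 2.6458·e_1 + 1.8428·e_2 = (1.7921, 3.8317, -1.6535, 1.4059).
‖u_3‖ = 4.7544, so e_3 = (0.3769, 0.8059, -0.3478, 0.2957).
Qᵀb = (-3.7796, -0.7522, 2.2324).
Back-substitute: x_3 = 2.2324/4.7544 = 0.4696.
x_2 = (-0.7522 + 1.8428·0.4696)/3.7985 = 0.0298.
x_1 = (-3.7796 + 0.7559·0.0298 + 2.6458·0.4696)/2.6458 = -0.9505.

x = (-0.9505, 0.0298, 0.4696)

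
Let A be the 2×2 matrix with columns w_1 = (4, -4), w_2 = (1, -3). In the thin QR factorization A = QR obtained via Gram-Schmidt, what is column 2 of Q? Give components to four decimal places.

q_2 = (-0.7071, -0.7071)

q_1 = w_1/‖w_1‖ = (4, -4)/5.6569 = (0.7071, -0.7071).
r_{12} = q_1·w_2 = 2.8284.
u_2 = w_2 − 2.8284·q_1 = (-1.0000, -1.0000).
‖u_2‖ = 1.4142, so q_2 = (-0.7071, -0.7071).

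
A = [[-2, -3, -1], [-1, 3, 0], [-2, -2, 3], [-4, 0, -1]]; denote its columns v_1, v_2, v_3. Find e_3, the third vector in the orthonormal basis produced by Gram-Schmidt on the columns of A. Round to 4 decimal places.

e_1 = v_1/‖v_1‖ = (-2, -1, -2, -4)/5.0000 = (-0.4000, -0.2000, -0.4000, -0.8000).
r_{12} = e_1·v_2 = 1.4000.
u_2 = v_2 − 1.4000·e_1 = (-2.4400, 3.2800, -1.4400, 1.1200).
‖u_2‖ = 4.4766, so e_2 = (-0.5451, 0.7327, -0.3217, 0.2502).
r_{13} = e_1·v_3 = 0.0000; r_{23} = e_2·v_3 = -0.6702.
u_3 = v_3 + 0.0000·e_1 + 0.6702·e_2 = (-1.3653, 0.4910, 2.7844, -0.8323).
‖u_3‖ = 3.2482, so e_3 = (-0.4203, 0.1512, 0.8572, -0.2562).

e_3 = (-0.4203, 0.1512, 0.8572, -0.2562)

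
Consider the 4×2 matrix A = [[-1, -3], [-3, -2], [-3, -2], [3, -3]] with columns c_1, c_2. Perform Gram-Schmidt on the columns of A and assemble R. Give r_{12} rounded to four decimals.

r_{12} = 1.1339

c_1 = (-1, -3, -3, 3); ‖c_1‖ = 5.2915, so e_1 = (-0.1890, -0.5669, -0.5669, 0.5669).
r_{12} = e_1·c_2 = 1.1339.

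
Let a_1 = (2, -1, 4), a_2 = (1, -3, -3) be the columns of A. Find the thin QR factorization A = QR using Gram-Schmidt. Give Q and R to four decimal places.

Q = [[0.4364, 0.4082], [-0.2182, -0.8165], [0.8729, -0.4082]], R = [[4.5826, -1.5275], [0.0000, 4.0825]]

q_1 = a_1/‖a_1‖ = (2, -1, 4)/4.5826 = (0.4364, -0.2182, 0.8729).
r_{12} = q_1·a_2 = -1.5275.
u_2 = a_2 + 1.5275·q_1 = (1.6667, -3.3333, -1.6667).
‖u_2‖ = 4.0825, so q_2 = (0.4082, -0.8165, -0.4082).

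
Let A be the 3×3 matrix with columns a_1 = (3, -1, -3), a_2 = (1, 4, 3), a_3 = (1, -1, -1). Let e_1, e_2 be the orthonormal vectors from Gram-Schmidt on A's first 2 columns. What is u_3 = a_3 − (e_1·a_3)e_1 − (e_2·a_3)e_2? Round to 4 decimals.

u_3 = (0.1827, -0.2437, 0.2640)

a_1 = (3, -1, -3); ‖a_1‖ = 4.3589, so e_1 = (0.6882, -0.2294, -0.6882).
e_1·a_2 = 0.6882·1 + (-0.2294)·4 + (-0.6882)·3 = -2.2942.
u_2 = a_2 + 2.2942·e_1 = (2.5789, 3.4737, 1.4211).
‖u_2‖ = 4.5538, so e_2 = (0.5663, 0.7628, 0.3121).
e_1·a_3 = 0.6882·1 + (-0.2294)·(-1) + (-0.6882)·(-1) = 1.6059; e_2·a_3 = 0.5663·1 + 0.7628·(-1) + 0.3121·(-1) = -0.5085.
u_3 = a_3 − 1.6059·e_1 + 0.5085·e_2 = (0.1827, -0.2437, 0.2640).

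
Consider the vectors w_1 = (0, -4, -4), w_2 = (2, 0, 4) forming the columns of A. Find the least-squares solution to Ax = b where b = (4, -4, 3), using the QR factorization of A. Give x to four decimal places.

x = (1.0417, 1.8333)

w_1 = (0, -4, -4); ‖w_1‖ = 5.6569, so q_1 = (0.0000, -0.7071, -0.7071).
q_1·w_2 = 0.0000·2 + (-0.7071)·0 + (-0.7071)·4 = -2.8284.
u_2 = w_2 + 2.8284·q_1 = (2.0000, -2.0000, 2.0000).
‖u_2‖ = 3.4641, so q_2 = (0.5774, -0.5774, 0.5774).
Qᵀb = (0.7071, 6.3509).
Back-substitute: x_2 = 6.3509/3.4641 = 1.8333.
x_1 = (0.7071 + 2.8284·1.8333)/5.6569 = 1.0417.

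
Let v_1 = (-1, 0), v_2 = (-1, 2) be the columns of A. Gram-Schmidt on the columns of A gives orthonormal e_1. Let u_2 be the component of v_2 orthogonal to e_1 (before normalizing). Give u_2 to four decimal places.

v_1 = (-1, 0); ‖v_1‖ = 1.0000, so e_1 = (-1.0000, 0.0000).
e_1·v_2 = (-1.0000)·(-1) + 0.0000·2 = 1.0000.
u_2 = v_2 − 1.0000·e_1 = (0.0000, 2.0000).

u_2 = (0.0000, 2.0000)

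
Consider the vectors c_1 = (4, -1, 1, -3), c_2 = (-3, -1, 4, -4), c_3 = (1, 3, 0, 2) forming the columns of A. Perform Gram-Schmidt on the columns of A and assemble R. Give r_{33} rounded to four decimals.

r_{33} = 2.9854

q_1 = c_1/‖c_1‖ = (4, -1, 1, -3)/5.1962 = (0.7698, -0.1925, 0.1925, -0.5774).
r_{12} = q_1·c_2 = 0.9623.
u_2 = c_2 − 0.9623·q_1 = (-3.7407, -0.8148, 3.8148, -3.4444).
‖u_2‖ = 6.4089, so q_2 = (-0.5837, -0.1271, 0.5952, -0.5374).
r_{13} = q_1·c_3 = -0.9623; r_{23} = q_2·c_3 = -2.0400.
u_3 = c_3 + 0.9623·q_1 + 2.0400·q_2 = (0.5500, 2.5555, 1.3995, 0.3481).
r_{33} = ‖u_3‖ = 2.9854.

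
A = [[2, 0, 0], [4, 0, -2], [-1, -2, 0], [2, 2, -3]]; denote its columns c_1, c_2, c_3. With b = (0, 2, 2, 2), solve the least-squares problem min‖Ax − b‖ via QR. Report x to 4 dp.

x = (-0.1190, -0.8929, -1.3095)

q_1 = c_1/‖c_1‖ = (2, 4, -1, 2)/5.0000 = (0.4000, 0.8000, -0.2000, 0.4000).
r_{12} = q_1·c_2 = 1.2000.
u_2 = c_2 − 1.2000·q_1 = (-0.4800, -0.9600, -1.7600, 1.5200).
‖u_2‖ = 2.5612, so q_2 = (-0.1874, -0.3748, -0.6872, 0.5935).
r_{13} = q_1·c_3 = -2.8000; r_{23} = q_2·c_3 = -1.0307.
u_3 = c_3 + 2.8000·q_1 + 1.0307·q_2 = (0.9268, -0.1463, -1.2683, -1.2683).
‖u_3‖ = 2.0242, so q_3 = (0.4579, -0.0723, -0.6266, -0.6266).
Qᵀb = (2.0000, -0.9370, -2.6508).
Back-substitute: x_3 = -2.6508/2.0242 = -1.3095.
x_2 = (-0.9370 + 1.0307·(-1.3095))/2.5612 = -0.8929.
x_1 = (2.0000 − 1.2000·(-0.8929) + 2.8000·(-1.3095))/5.0000 = -0.1190.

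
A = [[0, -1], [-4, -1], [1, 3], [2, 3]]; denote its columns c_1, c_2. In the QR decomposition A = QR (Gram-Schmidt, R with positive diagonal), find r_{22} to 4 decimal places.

r_{22} = 3.4572

e_1 = c_1/‖c_1‖ = (0, -4, 1, 2)/4.5826 = (0.0000, -0.8729, 0.2182, 0.4364).
r_{12} = e_1·c_2 = 2.8368.
u_2 = c_2 − 2.8368·e_1 = (-1.0000, 1.4762, 2.3810, 1.7619).
r_{22} = ‖u_2‖ = 3.4572.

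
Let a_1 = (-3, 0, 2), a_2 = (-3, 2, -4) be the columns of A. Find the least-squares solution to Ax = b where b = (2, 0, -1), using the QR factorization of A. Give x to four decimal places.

x = (-0.6117, -0.0479)

q_1 = a_1/‖a_1‖ = (-3, 0, 2)/3.6056 = (-0.8321, 0.0000, 0.5547).
r_{12} = q_1·a_2 = 0.2774.
u_2 = a_2 − 0.2774·q_1 = (-2.7692, 2.0000, -4.1538).
‖u_2‖ = 5.3780, so q_2 = (-0.5149, 0.3719, -0.7724).
Qᵀb = (-2.2188, -0.2575).
Back-substitute: x_2 = -0.2575/5.3780 = -0.0479.
x_1 = (-2.2188 − 0.2774·(-0.0479))/3.6056 = -0.6117.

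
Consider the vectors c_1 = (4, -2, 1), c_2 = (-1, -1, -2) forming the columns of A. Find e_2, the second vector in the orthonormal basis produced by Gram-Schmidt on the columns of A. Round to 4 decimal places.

e_2 = (-0.1040, -0.6034, -0.7906)

e_1 = c_1/‖c_1‖ = (4, -2, 1)/4.5826 = (0.8729, -0.4364, 0.2182).
r_{12} = e_1·c_2 = -0.8729.
u_2 = c_2 + 0.8729·e_1 = (-0.2381, -1.3810, -1.8095).
‖u_2‖ = 2.2887, so e_2 = (-0.1040, -0.6034, -0.7906).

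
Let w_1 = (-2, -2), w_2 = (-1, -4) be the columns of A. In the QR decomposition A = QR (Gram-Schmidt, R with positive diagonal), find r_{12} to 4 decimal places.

r_{12} = 3.5355

w_1 = (-2, -2); ‖w_1‖ = 2.8284, so q_1 = (-0.7071, -0.7071).
r_{12} = q_1·w_2 = 3.5355.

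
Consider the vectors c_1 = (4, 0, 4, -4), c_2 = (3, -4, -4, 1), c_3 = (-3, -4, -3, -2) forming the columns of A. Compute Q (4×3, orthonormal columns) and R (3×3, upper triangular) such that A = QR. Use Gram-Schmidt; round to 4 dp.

Q = [[0.5774, 0.5750, -0.5631], [0.0000, -0.6273, -0.4929], [0.5774, -0.5227, -0.0936], [-0.5774, 0.0523, -0.6567]], R = [[6.9282, -1.1547, -2.3094], [0.0000, 6.3770, 2.2476], [0.0000, 0.0000, 5.2550]]

c_1 = (4, 0, 4, -4); ‖c_1‖ = 6.9282, so q_1 = (0.5774, 0.0000, 0.5774, -0.5774).
q_1·c_2 = 0.5774·3 + 0.0000·(-4) + 0.5774·(-4) + (-0.5774)·1 = -1.1547.
u_2 = c_2 + 1.1547·q_1 = (3.6667, -4.0000, -3.3333, 0.3333).
‖u_2‖ = 6.3770, so q_2 = (0.5750, -0.6273, -0.5227, 0.0523).
q_1·c_3 = 0.5774·(-3) + 0.0000·(-4) + 0.5774·(-3) + (-0.5774)·(-2) = -2.3094; q_2·c_3 = 0.5750·(-3) + (-0.6273)·(-4) + (-0.5227)·(-3) + 0.0523·(-2) = 2.2476.
u_3 = c_3 + 2.3094·q_1 − 2.2476·q_2 = (-2.9590, -2.5902, -0.4918, -3.4508).
‖u_3‖ = 5.2550, so q_3 = (-0.5631, -0.4929, -0.0936, -0.6567).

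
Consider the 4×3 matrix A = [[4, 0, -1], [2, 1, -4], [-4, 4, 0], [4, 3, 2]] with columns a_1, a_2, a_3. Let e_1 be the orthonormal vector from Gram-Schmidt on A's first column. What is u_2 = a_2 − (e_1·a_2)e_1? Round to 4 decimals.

a_1 = (4, 2, -4, 4); ‖a_1‖ = 7.2111, so e_1 = (0.5547, 0.2774, -0.5547, 0.5547).
e_1·a_2 = 0.5547·0 + 0.2774·1 + (-0.5547)·4 + 0.5547·3 = -0.2774.
u_2 = a_2 + 0.2774·e_1 = (0.1538, 1.0769, 3.8462, 3.1538).

u_2 = (0.1538, 1.0769, 3.8462, 3.1538)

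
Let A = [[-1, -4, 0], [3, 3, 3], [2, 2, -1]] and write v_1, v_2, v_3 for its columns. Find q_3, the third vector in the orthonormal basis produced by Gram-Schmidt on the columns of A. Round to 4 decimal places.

q_3 = (0.0000, 0.5547, -0.8321)

q_1 = v_1/‖v_1‖ = (-1, 3, 2)/3.7417 = (-0.2673, 0.8018, 0.5345).
r_{12} = q_1·v_2 = 4.5434.
u_2 = v_2 − 4.5434·q_1 = (-2.7857, -0.6429, -0.4286).
‖u_2‖ = 2.8909, so q_2 = (-0.9636, -0.2224, -0.1482).
r_{13} = q_1·v_3 = 1.8708; r_{23} = q_2·v_3 = -0.5189.
u_3 = v_3 − 1.8708·q_1 + 0.5189·q_2 = (0.0000, 1.3846, -2.0769).
‖u_3‖ = 2.4962, so q_3 = (0.0000, 0.5547, -0.8321).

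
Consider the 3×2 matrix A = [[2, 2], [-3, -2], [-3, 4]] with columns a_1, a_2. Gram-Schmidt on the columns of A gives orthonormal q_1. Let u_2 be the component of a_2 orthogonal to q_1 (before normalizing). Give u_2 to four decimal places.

a_1 = (2, -3, -3); ‖a_1‖ = 4.6904, so q_1 = (0.4264, -0.6396, -0.6396).
q_1·a_2 = 0.4264·2 + (-0.6396)·(-2) + (-0.6396)·4 = -0.4264.
u_2 = a_2 + 0.4264·q_1 = (2.1818, -2.2727, 3.7273).

u_2 = (2.1818, -2.2727, 3.7273)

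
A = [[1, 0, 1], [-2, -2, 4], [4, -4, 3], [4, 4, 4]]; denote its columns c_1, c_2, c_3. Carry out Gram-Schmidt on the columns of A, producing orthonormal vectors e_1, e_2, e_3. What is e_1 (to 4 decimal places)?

e_1 = (0.1644, -0.3288, 0.6576, 0.6576)

c_1 = (1, -2, 4, 4); ‖c_1‖ = 6.0828, so e_1 = (0.1644, -0.3288, 0.6576, 0.6576).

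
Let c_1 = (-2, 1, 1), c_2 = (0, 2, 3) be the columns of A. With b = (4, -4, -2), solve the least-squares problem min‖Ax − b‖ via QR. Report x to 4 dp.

x = (-2.1132, -0.2642)

c_1 = (-2, 1, 1); ‖c_1‖ = 2.4495, so q_1 = (-0.8165, 0.4082, 0.4082).
q_1·c_2 = (-0.8165)·0 + 0.4082·2 + 0.4082·3 = 2.0412.
u_2 = c_2 − 2.0412·q_1 = (1.6667, 1.1667, 2.1667).
‖u_2‖ = 2.9721, so q_2 = (0.5608, 0.3925, 0.7290).
Qᵀb = (-5.7155, -0.7851).
Back-substitute: x_2 = -0.7851/2.9721 = -0.2642.
x_1 = (-5.7155 − 2.0412·(-0.2642))/2.4495 = -2.1132.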